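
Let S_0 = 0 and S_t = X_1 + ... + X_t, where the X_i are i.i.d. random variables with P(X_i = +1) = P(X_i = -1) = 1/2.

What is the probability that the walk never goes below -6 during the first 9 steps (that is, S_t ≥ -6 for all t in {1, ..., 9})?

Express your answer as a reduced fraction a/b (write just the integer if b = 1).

Answer: 501/512

Derivation:
Let f(t,s) = #length-t paths at position s with S_1..S_t all ≥ -6.
f(t,s) = f(t-1,s-1) + f(t-1,s+1) for s ≥ -6; f(t,s) = 0 for s < -6.
t=0: f(0,0)=1
t=1: f(1,-1)=1 f(1,1)=1
t=2: f(2,-2)=1 f(2,0)=2 f(2,2)=1
t=3: f(3,-3)=1 f(3,-1)=3 f(3,1)=3 f(3,3)=1
t=4: f(4,-4)=1 f(4,-2)=4 f(4,0)=6 f(4,2)=4 f(4,4)=1
t=5: f(5,-5)=1 f(5,-3)=5 f(5,-1)=10 f(5,1)=10 f(5,3)=5 f(5,5)=1
t=6: f(6,-6)=1 f(6,-4)=6 f(6,-2)=15 f(6,0)=20 f(6,2)=15 f(6,4)=6 f(6,6)=1
t=7: f(7,-5)=7 f(7,-3)=21 f(7,-1)=35 f(7,1)=35 f(7,3)=21 f(7,5)=7 f(7,7)=1
t=8: f(8,-6)=7 f(8,-4)=28 f(8,-2)=56 f(8,0)=70 f(8,2)=56 f(8,4)=28 f(8,6)=8 f(8,8)=1
t=9: f(9,-5)=35 f(9,-3)=84 f(9,-1)=126 f(9,1)=126 f(9,3)=84 f(9,5)=36 f(9,7)=9 f(9,9)=1
Σ_s f(9,s) = 501
P = 501/512 = 501/512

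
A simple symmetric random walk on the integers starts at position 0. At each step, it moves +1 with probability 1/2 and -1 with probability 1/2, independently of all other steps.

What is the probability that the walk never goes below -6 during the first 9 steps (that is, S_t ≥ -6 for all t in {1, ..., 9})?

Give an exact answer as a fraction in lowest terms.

Let f(t,s) = #length-t paths at position s with S_1..S_t all ≥ -6.
f(t,s) = f(t-1,s-1) + f(t-1,s+1) for s ≥ -6; f(t,s) = 0 for s < -6.
t=0: f(0,0)=1
t=1: f(1,-1)=1 f(1,1)=1
t=2: f(2,-2)=1 f(2,0)=2 f(2,2)=1
t=3: f(3,-3)=1 f(3,-1)=3 f(3,1)=3 f(3,3)=1
t=4: f(4,-4)=1 f(4,-2)=4 f(4,0)=6 f(4,2)=4 f(4,4)=1
t=5: f(5,-5)=1 f(5,-3)=5 f(5,-1)=10 f(5,1)=10 f(5,3)=5 f(5,5)=1
t=6: f(6,-6)=1 f(6,-4)=6 f(6,-2)=15 f(6,0)=20 f(6,2)=15 f(6,4)=6 f(6,6)=1
t=7: f(7,-5)=7 f(7,-3)=21 f(7,-1)=35 f(7,1)=35 f(7,3)=21 f(7,5)=7 f(7,7)=1
t=8: f(8,-6)=7 f(8,-4)=28 f(8,-2)=56 f(8,0)=70 f(8,2)=56 f(8,4)=28 f(8,6)=8 f(8,8)=1
t=9: f(9,-5)=35 f(9,-3)=84 f(9,-1)=126 f(9,1)=126 f(9,3)=84 f(9,5)=36 f(9,7)=9 f(9,9)=1
Σ_s f(9,s) = 501
P = 501/512 = 501/512

Answer: 501/512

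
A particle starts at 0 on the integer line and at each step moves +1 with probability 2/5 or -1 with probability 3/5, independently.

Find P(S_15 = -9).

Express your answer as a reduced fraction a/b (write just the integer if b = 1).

Answer: 386889048/6103515625

Derivation:
To reach position -9 after 15 steps: need 3 steps of +1 and 12 steps of -1.
Number of such sequences: C(15,3) = 455
Each has probability (2/5)^3 · (3/5)^12 = 4251528/30517578125
P = 455 · 4251528/30517578125 = 386889048/6103515625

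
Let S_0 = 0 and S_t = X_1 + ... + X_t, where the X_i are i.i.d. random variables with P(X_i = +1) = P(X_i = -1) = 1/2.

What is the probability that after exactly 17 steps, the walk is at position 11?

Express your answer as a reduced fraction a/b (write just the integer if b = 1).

Answer: 85/16384

Derivation:
To reach position 11 after 17 steps: need 14 steps of +1 and 3 of -1.
Favorable paths: C(17,14) = 680
Total paths: 2^17 = 131072
P = 680/131072 = 85/16384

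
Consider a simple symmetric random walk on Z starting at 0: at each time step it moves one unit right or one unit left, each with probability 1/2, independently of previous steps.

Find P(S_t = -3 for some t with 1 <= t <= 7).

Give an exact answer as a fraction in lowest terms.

Answer: 37/128

Derivation:
Count via complement. Let g(t,s) = #length-t paths at position s with S_1..S_t all ≠ -3.
g(t,s) = g(t-1,s-1) + g(t-1,s+1) for s ≠ -3; g(t,-3) = 0.
t=0: g(0,0)=1
t=1: g(1,-1)=1 g(1,1)=1
t=2: g(2,-2)=1 g(2,0)=2 g(2,2)=1
t=3: g(3,-1)=3 g(3,1)=3 g(3,3)=1
t=4: g(4,-2)=3 g(4,0)=6 g(4,2)=4 g(4,4)=1
t=5: g(5,-1)=9 g(5,1)=10 g(5,3)=5 g(5,5)=1
t=6: g(6,-2)=9 g(6,0)=19 g(6,2)=15 g(6,4)=6 g(6,6)=1
t=7: g(7,-1)=28 g(7,1)=34 g(7,3)=21 g(7,5)=7 g(7,7)=1
Paths never hitting -3: Σ_s g(7,s) = 91
Paths hitting -3: 2^7 - 91 = 37
P = 37/128 = 37/128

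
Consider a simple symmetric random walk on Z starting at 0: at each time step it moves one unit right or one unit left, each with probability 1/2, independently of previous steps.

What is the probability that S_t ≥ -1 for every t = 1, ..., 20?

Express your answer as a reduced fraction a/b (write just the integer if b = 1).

Let f(t,s) = #length-t paths at position s with S_1..S_t all ≥ -1.
f(t,s) = f(t-1,s-1) + f(t-1,s+1) for s ≥ -1; f(t,s) = 0 for s < -1.
t=0: f(0,0)=1
t=1: f(1,-1)=1 f(1,1)=1
t=2: f(2,0)=2 f(2,2)=1
t=3: f(3,-1)=2 f(3,1)=3 f(3,3)=1
t=4: f(4,0)=5 f(4,2)=4 f(4,4)=1
t=5: f(5,-1)=5 f(5,1)=9 f(5,3)=5 f(5,5)=1
t=6: f(6,0)=14 f(6,2)=14 f(6,4)=6 f(6,6)=1
t=7: f(7,-1)=14 f(7,1)=28 f(7,3)=20 f(7,5)=7 f(7,7)=1
t=8: f(8,0)=42 f(8,2)=48 f(8,4)=27 f(8,6)=8 f(8,8)=1
t=9: f(9,-1)=42 f(9,1)=90 f(9,3)=75 f(9,5)=35 f(9,7)=9 f(9,9)=1
t=10: f(10,0)=132 f(10,2)=165 f(10,4)=110 f(10,6)=44 f(10,8)=10 f(10,10)=1
t=11: f(11,-1)=132 f(11,1)=297 f(11,3)=275 f(11,5)=154 f(11,7)=54 f(11,9)=11 f(11,11)=1
t=12: f(12,0)=429 f(12,2)=572 f(12,4)=429 f(12,6)=208 f(12,8)=65 f(12,10)=12 f(12,12)=1
t=13: f(13,-1)=429 f(13,1)=1001 f(13,3)=1001 f(13,5)=637 f(13,7)=273 f(13,9)=77 f(13,11)=13 f(13,13)=1
t=14: f(14,0)=1430 f(14,2)=2002 f(14,4)=1638 f(14,6)=910 f(14,8)=350 f(14,10)=90 f(14,12)=14 f(14,14)=1
t=15: f(15,-1)=1430 f(15,1)=3432 f(15,3)=3640 f(15,5)=2548 f(15,7)=1260 f(15,9)=440 f(15,11)=104 f(15,13)=15 f(15,15)=1
t=16: f(16,0)=4862 f(16,2)=7072 f(16,4)=6188 f(16,6)=3808 f(16,8)=1700 f(16,10)=544 f(16,12)=119 f(16,14)=16 f(16,16)=1
t=17: f(17,-1)=4862 f(17,1)=11934 f(17,3)=13260 f(17,5)=9996 f(17,7)=5508 f(17,9)=2244 f(17,11)=663 f(17,13)=135 f(17,15)=17 f(17,17)=1
t=18: f(18,0)=16796 f(18,2)=25194 f(18,4)=23256 f(18,6)=15504 f(18,8)=7752 f(18,10)=2907 f(18,12)=798 f(18,14)=152 f(18,16)=18 f(18,18)=1
t=19: f(19,-1)=16796 f(19,1)=41990 f(19,3)=48450 f(19,5)=38760 f(19,7)=23256 f(19,9)=10659 f(19,11)=3705 f(19,13)=950 f(19,15)=170 f(19,17)=19 f(19,19)=1
t=20: f(20,0)=58786 f(20,2)=90440 f(20,4)=87210 f(20,6)=62016 f(20,8)=33915 f(20,10)=14364 f(20,12)=4655 f(20,14)=1120 f(20,16)=189 f(20,18)=20 f(20,20)=1
Σ_s f(20,s) = 352716
P = 352716/1048576 = 88179/262144

Answer: 88179/262144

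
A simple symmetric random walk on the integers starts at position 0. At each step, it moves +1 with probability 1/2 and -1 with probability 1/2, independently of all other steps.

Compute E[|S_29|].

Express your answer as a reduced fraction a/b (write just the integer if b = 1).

S_29 takes values m ≡ 1 (mod 2) with |m| ≤ 29; P(S_29=m) = C(29,(29+m)/2)/2^29.
Total paths: 2^29 = 536870912
Distribution: P(S=-29)=1/536870912, P(S=-27)=29/536870912, P(S=-25)=406/536870912, P(S=-23)=3654/536870912, P(S=-21)=23751/536870912, P(S=-19)=118755/536870912, P(S=-17)=475020/536870912, P(S=-15)=1560780/536870912, P(S=-13)=4292145/536870912, P(S=-11)=10015005/536870912, P(S=-9)=20030010/536870912, P(S=-7)=34597290/536870912, P(S=-5)=51895935/536870912, P(S=-3)=67863915/536870912, P(S=-1)=77558760/536870912, P(S=1)=77558760/536870912, P(S=3)=67863915/536870912, P(S=5)=51895935/536870912, P(S=7)=34597290/536870912, P(S=9)=20030010/536870912, P(S=11)=10015005/536870912, P(S=13)=4292145/536870912, P(S=15)=1560780/536870912, P(S=17)=475020/536870912, P(S=19)=118755/536870912, P(S=21)=23751/536870912, P(S=23)=3654/536870912, P(S=25)=406/536870912, P(S=27)=29/536870912, P(S=29)=1/536870912
E[|S_29|] = Σ_m |m|·P(S_29=m) = 2326762800/536870912 = 145422675/33554432

Answer: 145422675/33554432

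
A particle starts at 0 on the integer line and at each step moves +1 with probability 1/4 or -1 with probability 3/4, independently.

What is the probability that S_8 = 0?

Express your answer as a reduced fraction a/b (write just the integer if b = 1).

Answer: 2835/32768

Derivation:
To be at 0 after 8 steps: need exactly 4 steps of +1 and 4 of -1.
Number of such sequences: C(8,4) = 70
Each has probability (1/4)^4 · (3/4)^4 = 81/65536
P = 70 · 81/65536 = 2835/32768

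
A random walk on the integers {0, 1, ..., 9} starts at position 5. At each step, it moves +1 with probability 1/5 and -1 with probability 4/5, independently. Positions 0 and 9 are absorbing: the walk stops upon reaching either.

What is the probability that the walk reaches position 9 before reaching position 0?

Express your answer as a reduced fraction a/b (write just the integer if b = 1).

Answer: 341/87381

Derivation:
Biased walk: p = 1/5, q = 4/5, r = q/p = 4
Gambler's ruin: P(hit 9 before 0 | start at 5) = (1 - r^a)/(1 - r^N)
r^5 = 1024; r^9 = 262144
P = (1 - 1024) / (1 - 262144) = -1023 / -262143 = 341/87381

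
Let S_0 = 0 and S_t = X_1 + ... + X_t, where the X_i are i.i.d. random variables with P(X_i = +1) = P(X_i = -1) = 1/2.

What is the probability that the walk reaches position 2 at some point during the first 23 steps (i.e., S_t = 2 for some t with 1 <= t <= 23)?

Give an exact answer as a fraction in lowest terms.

Count via complement. Let g(t,s) = #length-t paths at position s with S_1..S_t all ≠ 2.
g(t,s) = g(t-1,s-1) + g(t-1,s+1) for s ≠ 2; g(t,2) = 0.
t=0: g(0,0)=1
t=1: g(1,-1)=1 g(1,1)=1
t=2: g(2,-2)=1 g(2,0)=2
t=3: g(3,-3)=1 g(3,-1)=3 g(3,1)=2
t=4: g(4,-4)=1 g(4,-2)=4 g(4,0)=5
t=5: g(5,-5)=1 g(5,-3)=5 g(5,-1)=9 g(5,1)=5
t=6: g(6,-6)=1 g(6,-4)=6 g(6,-2)=14 g(6,0)=14
t=7: g(7,-7)=1 g(7,-5)=7 g(7,-3)=20 g(7,-1)=28 g(7,1)=14
t=8: g(8,-8)=1 g(8,-6)=8 g(8,-4)=27 g(8,-2)=48 g(8,0)=42
t=9: g(9,-9)=1 g(9,-7)=9 g(9,-5)=35 g(9,-3)=75 g(9,-1)=90 g(9,1)=42
t=10: g(10,-10)=1 g(10,-8)=10 g(10,-6)=44 g(10,-4)=110 g(10,-2)=165 g(10,0)=132
t=11: g(11,-11)=1 g(11,-9)=11 g(11,-7)=54 g(11,-5)=154 g(11,-3)=275 g(11,-1)=297 g(11,1)=132
t=12: g(12,-12)=1 g(12,-10)=12 g(12,-8)=65 g(12,-6)=208 g(12,-4)=429 g(12,-2)=572 g(12,0)=429
t=13: g(13,-13)=1 g(13,-11)=13 g(13,-9)=77 g(13,-7)=273 g(13,-5)=637 g(13,-3)=1001 g(13,-1)=1001 g(13,1)=429
t=14: g(14,-14)=1 g(14,-12)=14 g(14,-10)=90 g(14,-8)=350 g(14,-6)=910 g(14,-4)=1638 g(14,-2)=2002 g(14,0)=1430
t=15: g(15,-15)=1 g(15,-13)=15 g(15,-11)=104 g(15,-9)=440 g(15,-7)=1260 g(15,-5)=2548 g(15,-3)=3640 g(15,-1)=3432 g(15,1)=1430
t=16: g(16,-16)=1 g(16,-14)=16 g(16,-12)=119 g(16,-10)=544 g(16,-8)=1700 g(16,-6)=3808 g(16,-4)=6188 g(16,-2)=7072 g(16,0)=4862
t=17: g(17,-17)=1 g(17,-15)=17 g(17,-13)=135 g(17,-11)=663 g(17,-9)=2244 g(17,-7)=5508 g(17,-5)=9996 g(17,-3)=13260 g(17,-1)=11934 g(17,1)=4862
t=18: g(18,-18)=1 g(18,-16)=18 g(18,-14)=152 g(18,-12)=798 g(18,-10)=2907 g(18,-8)=7752 g(18,-6)=15504 g(18,-4)=23256 g(18,-2)=25194 g(18,0)=16796
t=19: g(19,-19)=1 g(19,-17)=19 g(19,-15)=170 g(19,-13)=950 g(19,-11)=3705 g(19,-9)=10659 g(19,-7)=23256 g(19,-5)=38760 g(19,-3)=48450 g(19,-1)=41990 g(19,1)=16796
t=20: g(20,-20)=1 g(20,-18)=20 g(20,-16)=189 g(20,-14)=1120 g(20,-12)=4655 g(20,-10)=14364 g(20,-8)=33915 g(20,-6)=62016 g(20,-4)=87210 g(20,-2)=90440 g(20,0)=58786
t=21: g(21,-21)=1 g(21,-19)=21 g(21,-17)=209 g(21,-15)=1309 g(21,-13)=5775 g(21,-11)=19019 g(21,-9)=48279 g(21,-7)=95931 g(21,-5)=149226 g(21,-3)=177650 g(21,-1)=149226 g(21,1)=58786
t=22: g(22,-22)=1 g(22,-20)=22 g(22,-18)=230 g(22,-16)=1518 g(22,-14)=7084 g(22,-12)=24794 g(22,-10)=67298 g(22,-8)=144210 g(22,-6)=245157 g(22,-4)=326876 g(22,-2)=326876 g(22,0)=208012
t=23: g(23,-23)=1 g(23,-21)=23 g(23,-19)=252 g(23,-17)=1748 g(23,-15)=8602 g(23,-13)=31878 g(23,-11)=92092 g(23,-9)=211508 g(23,-7)=389367 g(23,-5)=572033 g(23,-3)=653752 g(23,-1)=534888 g(23,1)=208012
Paths never hitting 2: Σ_s g(23,s) = 2704156
Paths hitting 2: 2^23 - 2704156 = 5684452
P = 5684452/8388608 = 1421113/2097152

Answer: 1421113/2097152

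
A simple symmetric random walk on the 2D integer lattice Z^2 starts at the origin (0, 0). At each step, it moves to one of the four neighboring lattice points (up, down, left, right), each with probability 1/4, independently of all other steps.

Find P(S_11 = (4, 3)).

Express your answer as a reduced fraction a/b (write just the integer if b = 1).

Let h be the number of horizontal steps (so 11-h are vertical). To end at (4,3) need (h+4)/2 right-steps and ((11-h)+3)/2 up-steps.
Sum over h with 4 ≤ h ≤ 8, h ≡ 0 (mod 2), 11-h ≡ 1 (mod 2):
h=4: C(11,4)·C(4,4)·C(7,5) = 330·1·21 = 6930
h=6: C(11,6)·C(6,5)·C(5,4) = 462·6·5 = 13860
h=8: C(11,8)·C(8,6)·C(3,3) = 165·28·1 = 4620
Total favorable: 25410
Total paths: 4^11 = 4194304
P = 25410/4194304 = 12705/2097152

Answer: 12705/2097152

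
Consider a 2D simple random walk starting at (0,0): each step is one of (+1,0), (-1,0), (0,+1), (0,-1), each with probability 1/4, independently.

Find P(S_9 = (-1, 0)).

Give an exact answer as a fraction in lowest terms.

Answer: 3969/65536

Derivation:
Let h be the number of horizontal steps (so 9-h are vertical). To end at (-1,0) need (h-1)/2 right-steps and ((9-h)+0)/2 up-steps.
Sum over h with 1 ≤ h ≤ 9, h ≡ 1 (mod 2), 9-h ≡ 0 (mod 2):
h=1: C(9,1)·C(1,0)·C(8,4) = 9·1·70 = 630
h=3: C(9,3)·C(3,1)·C(6,3) = 84·3·20 = 5040
h=5: C(9,5)·C(5,2)·C(4,2) = 126·10·6 = 7560
h=7: C(9,7)·C(7,3)·C(2,1) = 36·35·2 = 2520
h=9: C(9,9)·C(9,4)·C(0,0) = 1·126·1 = 126
Total favorable: 15876
Total paths: 4^9 = 262144
P = 15876/262144 = 3969/65536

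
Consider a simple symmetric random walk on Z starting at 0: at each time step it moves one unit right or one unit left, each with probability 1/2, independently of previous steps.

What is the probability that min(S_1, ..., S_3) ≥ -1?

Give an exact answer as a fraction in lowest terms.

Let f(t,s) = #length-t paths at position s with S_1..S_t all ≥ -1.
f(t,s) = f(t-1,s-1) + f(t-1,s+1) for s ≥ -1; f(t,s) = 0 for s < -1.
t=0: f(0,0)=1
t=1: f(1,-1)=1 f(1,1)=1
t=2: f(2,0)=2 f(2,2)=1
t=3: f(3,-1)=2 f(3,1)=3 f(3,3)=1
Σ_s f(3,s) = 6
P = 6/8 = 3/4

Answer: 3/4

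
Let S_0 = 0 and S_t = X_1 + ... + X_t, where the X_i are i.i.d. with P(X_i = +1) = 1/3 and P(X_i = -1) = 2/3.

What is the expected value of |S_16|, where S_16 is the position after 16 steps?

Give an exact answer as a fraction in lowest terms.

Answer: 80595056/14348907

Derivation:
S_16 takes values m ≡ 0 (mod 2) with |m| ≤ 16; P(S_16=m) = C(16,(16+m)/2) · (1/3)^((16+m)/2) · (2/3)^((16-m)/2).
Distribution: P(S=-16)=65536/43046721, P(S=-14)=524288/43046721, P(S=-12)=655360/14348907, P(S=-10)=4587520/43046721, P(S=-8)=7454720/43046721, P(S=-6)=2981888/14348907, P(S=-4)=8200192/43046721, P(S=-2)=5857280/43046721, P(S=0)=366080/4782969, P(S=2)=1464320/43046721, P(S=4)=512512/43046721, P(S=6)=46592/14348907, P(S=8)=29120/43046721, P(S=10)=4480/43046721, P(S=12)=160/14348907, P(S=14)=32/43046721, P(S=16)=1/43046721
E[|S_16|] = Σ_m |m|·P(S_16=m) = 80595056/14348907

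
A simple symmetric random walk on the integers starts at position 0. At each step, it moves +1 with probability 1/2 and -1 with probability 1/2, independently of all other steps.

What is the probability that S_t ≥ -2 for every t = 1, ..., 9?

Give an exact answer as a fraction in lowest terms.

Let f(t,s) = #length-t paths at position s with S_1..S_t all ≥ -2.
f(t,s) = f(t-1,s-1) + f(t-1,s+1) for s ≥ -2; f(t,s) = 0 for s < -2.
t=0: f(0,0)=1
t=1: f(1,-1)=1 f(1,1)=1
t=2: f(2,-2)=1 f(2,0)=2 f(2,2)=1
t=3: f(3,-1)=3 f(3,1)=3 f(3,3)=1
t=4: f(4,-2)=3 f(4,0)=6 f(4,2)=4 f(4,4)=1
t=5: f(5,-1)=9 f(5,1)=10 f(5,3)=5 f(5,5)=1
t=6: f(6,-2)=9 f(6,0)=19 f(6,2)=15 f(6,4)=6 f(6,6)=1
t=7: f(7,-1)=28 f(7,1)=34 f(7,3)=21 f(7,5)=7 f(7,7)=1
t=8: f(8,-2)=28 f(8,0)=62 f(8,2)=55 f(8,4)=28 f(8,6)=8 f(8,8)=1
t=9: f(9,-1)=90 f(9,1)=117 f(9,3)=83 f(9,5)=36 f(9,7)=9 f(9,9)=1
Σ_s f(9,s) = 336
P = 336/512 = 21/32

Answer: 21/32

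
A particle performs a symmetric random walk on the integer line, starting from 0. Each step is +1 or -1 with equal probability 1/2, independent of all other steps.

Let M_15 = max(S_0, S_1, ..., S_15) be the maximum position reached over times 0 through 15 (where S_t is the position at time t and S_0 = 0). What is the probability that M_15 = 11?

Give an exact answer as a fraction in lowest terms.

Answer: 105/32768

Derivation:
Let M_15 = max(S_0,...,S_15). Use the reflection principle: for j ≥ 1, #{paths with M_15 ≥ j} = #{S_15 ≥ j} + #{S_15 ≥ j+1}.
By reflection, #{M_15 ≥ 11} = #{S_15 ≥ 11} + #{S_15 ≥ 12} = 121 + 16 = 137.
#{M_15 ≥ 12} = #{S_15 ≥ 12} + #{S_15 ≥ 13} = 16 + 16 = 32.
#{M_15 = 11} = 137 - 32 = 105.
P(M_15 = 11) = 105/32768 = 105/32768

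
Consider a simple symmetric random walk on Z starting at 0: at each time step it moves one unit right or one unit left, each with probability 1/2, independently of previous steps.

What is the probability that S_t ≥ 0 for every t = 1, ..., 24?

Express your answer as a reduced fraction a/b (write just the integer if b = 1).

Answer: 676039/4194304

Derivation:
Let f(t,s) = #length-t paths at position s with S_1..S_t all ≥ 0.
f(t,s) = f(t-1,s-1) + f(t-1,s+1) for s ≥ 0; f(t,s) = 0 for s < 0.
t=0: f(0,0)=1
t=1: f(1,1)=1
t=2: f(2,0)=1 f(2,2)=1
t=3: f(3,1)=2 f(3,3)=1
t=4: f(4,0)=2 f(4,2)=3 f(4,4)=1
t=5: f(5,1)=5 f(5,3)=4 f(5,5)=1
t=6: f(6,0)=5 f(6,2)=9 f(6,4)=5 f(6,6)=1
t=7: f(7,1)=14 f(7,3)=14 f(7,5)=6 f(7,7)=1
t=8: f(8,0)=14 f(8,2)=28 f(8,4)=20 f(8,6)=7 f(8,8)=1
t=9: f(9,1)=42 f(9,3)=48 f(9,5)=27 f(9,7)=8 f(9,9)=1
t=10: f(10,0)=42 f(10,2)=90 f(10,4)=75 f(10,6)=35 f(10,8)=9 f(10,10)=1
t=11: f(11,1)=132 f(11,3)=165 f(11,5)=110 f(11,7)=44 f(11,9)=10 f(11,11)=1
t=12: f(12,0)=132 f(12,2)=297 f(12,4)=275 f(12,6)=154 f(12,8)=54 f(12,10)=11 f(12,12)=1
t=13: f(13,1)=429 f(13,3)=572 f(13,5)=429 f(13,7)=208 f(13,9)=65 f(13,11)=12 f(13,13)=1
t=14: f(14,0)=429 f(14,2)=1001 f(14,4)=1001 f(14,6)=637 f(14,8)=273 f(14,10)=77 f(14,12)=13 f(14,14)=1
t=15: f(15,1)=1430 f(15,3)=2002 f(15,5)=1638 f(15,7)=910 f(15,9)=350 f(15,11)=90 f(15,13)=14 f(15,15)=1
t=16: f(16,0)=1430 f(16,2)=3432 f(16,4)=3640 f(16,6)=2548 f(16,8)=1260 f(16,10)=440 f(16,12)=104 f(16,14)=15 f(16,16)=1
t=17: f(17,1)=4862 f(17,3)=7072 f(17,5)=6188 f(17,7)=3808 f(17,9)=1700 f(17,11)=544 f(17,13)=119 f(17,15)=16 f(17,17)=1
t=18: f(18,0)=4862 f(18,2)=11934 f(18,4)=13260 f(18,6)=9996 f(18,8)=5508 f(18,10)=2244 f(18,12)=663 f(18,14)=135 f(18,16)=17 f(18,18)=1
t=19: f(19,1)=16796 f(19,3)=25194 f(19,5)=23256 f(19,7)=15504 f(19,9)=7752 f(19,11)=2907 f(19,13)=798 f(19,15)=152 f(19,17)=18 f(19,19)=1
t=20: f(20,0)=16796 f(20,2)=41990 f(20,4)=48450 f(20,6)=38760 f(20,8)=23256 f(20,10)=10659 f(20,12)=3705 f(20,14)=950 f(20,16)=170 f(20,18)=19 f(20,20)=1
t=21: f(21,1)=58786 f(21,3)=90440 f(21,5)=87210 f(21,7)=62016 f(21,9)=33915 f(21,11)=14364 f(21,13)=4655 f(21,15)=1120 f(21,17)=189 f(21,19)=20 f(21,21)=1
t=22: f(22,0)=58786 f(22,2)=149226 f(22,4)=177650 f(22,6)=149226 f(22,8)=95931 f(22,10)=48279 f(22,12)=19019 f(22,14)=5775 f(22,16)=1309 f(22,18)=209 f(22,20)=21 f(22,22)=1
t=23: f(23,1)=208012 f(23,3)=326876 f(23,5)=326876 f(23,7)=245157 f(23,9)=144210 f(23,11)=67298 f(23,13)=24794 f(23,15)=7084 f(23,17)=1518 f(23,19)=230 f(23,21)=22 f(23,23)=1
t=24: f(24,0)=208012 f(24,2)=534888 f(24,4)=653752 f(24,6)=572033 f(24,8)=389367 f(24,10)=211508 f(24,12)=92092 f(24,14)=31878 f(24,16)=8602 f(24,18)=1748 f(24,20)=252 f(24,22)=23 f(24,24)=1
Σ_s f(24,s) = 2704156
P = 2704156/16777216 = 676039/4194304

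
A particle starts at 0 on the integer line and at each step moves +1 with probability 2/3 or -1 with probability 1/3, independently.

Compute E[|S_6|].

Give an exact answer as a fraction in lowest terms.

S_6 takes values m ≡ 0 (mod 2) with |m| ≤ 6; P(S_6=m) = C(6,(6+m)/2) · (2/3)^((6+m)/2) · (1/3)^((6-m)/2).
Distribution: P(S=-6)=1/729, P(S=-4)=4/243, P(S=-2)=20/243, P(S=0)=160/729, P(S=2)=80/243, P(S=4)=64/243, P(S=6)=64/729
E[|S_6|] = Σ_m |m|·P(S_6=m) = 602/243

Answer: 602/243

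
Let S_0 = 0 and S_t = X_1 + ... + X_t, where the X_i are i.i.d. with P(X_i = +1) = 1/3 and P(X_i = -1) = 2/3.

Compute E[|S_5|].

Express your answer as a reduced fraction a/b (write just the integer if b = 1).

S_5 takes values m ≡ 1 (mod 2) with |m| ≤ 5; P(S_5=m) = C(5,(5+m)/2) · (1/3)^((5+m)/2) · (2/3)^((5-m)/2).
Distribution: P(S=-5)=32/243, P(S=-3)=80/243, P(S=-1)=80/243, P(S=1)=40/243, P(S=3)=10/243, P(S=5)=1/243
E[|S_5|] = Σ_m |m|·P(S_5=m) = 185/81

Answer: 185/81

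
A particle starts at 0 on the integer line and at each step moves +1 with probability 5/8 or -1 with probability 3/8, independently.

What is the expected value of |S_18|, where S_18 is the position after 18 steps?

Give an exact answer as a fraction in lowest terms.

Answer: 11422678758338259/2251799813685248

Derivation:
S_18 takes values m ≡ 0 (mod 2) with |m| ≤ 18; P(S_18=m) = C(18,(18+m)/2) · (5/8)^((18+m)/2) · (3/8)^((18-m)/2).
Distribution: P(S=-18)=387420489/18014398509481984, P(S=-16)=5811307335/9007199254740992, P(S=-14)=164653707825/18014398509481984, P(S=-12)=91474282125/1125899906842624, P(S=-10)=2286857053125/4503599627370496, P(S=-8)=5335999790625/2251799813685248, P(S=-6)=38537776265625/4503599627370496, P(S=-4)=27526983046875/1125899906842624, P(S=-2)=504661355859375/9007199254740992, P(S=0)=467279033203125/4503599627370496, P(S=2)=1401837099609375/9007199254740992, P(S=4)=212399560546875/1125899906842624, P(S=6)=825998291015625/4503599627370496, P(S=8)=317691650390625/2251799813685248, P(S=10)=378204345703125/4503599627370496, P(S=12)=42022705078125/1125899906842624, P(S=14)=210113525390625/18014398509481984, P(S=16)=20599365234375/9007199254740992, P(S=18)=3814697265625/18014398509481984
E[|S_18|] = Σ_m |m|·P(S_18=m) = 11422678758338259/2251799813685248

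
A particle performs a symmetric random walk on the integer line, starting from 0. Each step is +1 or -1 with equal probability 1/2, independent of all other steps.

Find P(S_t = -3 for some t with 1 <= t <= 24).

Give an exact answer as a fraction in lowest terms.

Answer: 2270193/4194304

Derivation:
Count via complement. Let g(t,s) = #length-t paths at position s with S_1..S_t all ≠ -3.
g(t,s) = g(t-1,s-1) + g(t-1,s+1) for s ≠ -3; g(t,-3) = 0.
t=0: g(0,0)=1
t=1: g(1,-1)=1 g(1,1)=1
t=2: g(2,-2)=1 g(2,0)=2 g(2,2)=1
t=3: g(3,-1)=3 g(3,1)=3 g(3,3)=1
t=4: g(4,-2)=3 g(4,0)=6 g(4,2)=4 g(4,4)=1
t=5: g(5,-1)=9 g(5,1)=10 g(5,3)=5 g(5,5)=1
t=6: g(6,-2)=9 g(6,0)=19 g(6,2)=15 g(6,4)=6 g(6,6)=1
t=7: g(7,-1)=28 g(7,1)=34 g(7,3)=21 g(7,5)=7 g(7,7)=1
t=8: g(8,-2)=28 g(8,0)=62 g(8,2)=55 g(8,4)=28 g(8,6)=8 g(8,8)=1
t=9: g(9,-1)=90 g(9,1)=117 g(9,3)=83 g(9,5)=36 g(9,7)=9 g(9,9)=1
t=10: g(10,-2)=90 g(10,0)=207 g(10,2)=200 g(10,4)=119 g(10,6)=45 g(10,8)=10 g(10,10)=1
t=11: g(11,-1)=297 g(11,1)=407 g(11,3)=319 g(11,5)=164 g(11,7)=55 g(11,9)=11 g(11,11)=1
t=12: g(12,-2)=297 g(12,0)=704 g(12,2)=726 g(12,4)=483 g(12,6)=219 g(12,8)=66 g(12,10)=12 g(12,12)=1
t=13: g(13,-1)=1001 g(13,1)=1430 g(13,3)=1209 g(13,5)=702 g(13,7)=285 g(13,9)=78 g(13,11)=13 g(13,13)=1
t=14: g(14,-2)=1001 g(14,0)=2431 g(14,2)=2639 g(14,4)=1911 g(14,6)=987 g(14,8)=363 g(14,10)=91 g(14,12)=14 g(14,14)=1
t=15: g(15,-1)=3432 g(15,1)=5070 g(15,3)=4550 g(15,5)=2898 g(15,7)=1350 g(15,9)=454 g(15,11)=105 g(15,13)=15 g(15,15)=1
t=16: g(16,-2)=3432 g(16,0)=8502 g(16,2)=9620 g(16,4)=7448 g(16,6)=4248 g(16,8)=1804 g(16,10)=559 g(16,12)=120 g(16,14)=16 g(16,16)=1
t=17: g(17,-1)=11934 g(17,1)=18122 g(17,3)=17068 g(17,5)=11696 g(17,7)=6052 g(17,9)=2363 g(17,11)=679 g(17,13)=136 g(17,15)=17 g(17,17)=1
t=18: g(18,-2)=11934 g(18,0)=30056 g(18,2)=35190 g(18,4)=28764 g(18,6)=17748 g(18,8)=8415 g(18,10)=3042 g(18,12)=815 g(18,14)=153 g(18,16)=18 g(18,18)=1
t=19: g(19,-1)=41990 g(19,1)=65246 g(19,3)=63954 g(19,5)=46512 g(19,7)=26163 g(19,9)=11457 g(19,11)=3857 g(19,13)=968 g(19,15)=171 g(19,17)=19 g(19,19)=1
t=20: g(20,-2)=41990 g(20,0)=107236 g(20,2)=129200 g(20,4)=110466 g(20,6)=72675 g(20,8)=37620 g(20,10)=15314 g(20,12)=4825 g(20,14)=1139 g(20,16)=190 g(20,18)=20 g(20,20)=1
t=21: g(21,-1)=149226 g(21,1)=236436 g(21,3)=239666 g(21,5)=183141 g(21,7)=110295 g(21,9)=52934 g(21,11)=20139 g(21,13)=5964 g(21,15)=1329 g(21,17)=210 g(21,19)=21 g(21,21)=1
t=22: g(22,-2)=149226 g(22,0)=385662 g(22,2)=476102 g(22,4)=422807 g(22,6)=293436 g(22,8)=163229 g(22,10)=73073 g(22,12)=26103 g(22,14)=7293 g(22,16)=1539 g(22,18)=231 g(22,20)=22 g(22,22)=1
t=23: g(23,-1)=534888 g(23,1)=861764 g(23,3)=898909 g(23,5)=716243 g(23,7)=456665 g(23,9)=236302 g(23,11)=99176 g(23,13)=33396 g(23,15)=8832 g(23,17)=1770 g(23,19)=253 g(23,21)=23 g(23,23)=1
t=24: g(24,-2)=534888 g(24,0)=1396652 g(24,2)=1760673 g(24,4)=1615152 g(24,6)=1172908 g(24,8)=692967 g(24,10)=335478 g(24,12)=132572 g(24,14)=42228 g(24,16)=10602 g(24,18)=2023 g(24,20)=276 g(24,22)=24 g(24,24)=1
Paths never hitting -3: Σ_s g(24,s) = 7696444
Paths hitting -3: 2^24 - 7696444 = 9080772
P = 9080772/16777216 = 2270193/4194304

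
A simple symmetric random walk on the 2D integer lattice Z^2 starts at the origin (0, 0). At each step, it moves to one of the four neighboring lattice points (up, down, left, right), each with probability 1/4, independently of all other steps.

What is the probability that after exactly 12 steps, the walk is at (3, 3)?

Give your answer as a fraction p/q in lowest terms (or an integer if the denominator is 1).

Answer: 12705/1048576

Derivation:
Let h be the number of horizontal steps (so 12-h are vertical). To end at (3,3) need (h+3)/2 right-steps and ((12-h)+3)/2 up-steps.
Sum over h with 3 ≤ h ≤ 9, h ≡ 1 (mod 2), 12-h ≡ 1 (mod 2):
h=3: C(12,3)·C(3,3)·C(9,6) = 220·1·84 = 18480
h=5: C(12,5)·C(5,4)·C(7,5) = 792·5·21 = 83160
h=7: C(12,7)·C(7,5)·C(5,4) = 792·21·5 = 83160
h=9: C(12,9)·C(9,6)·C(3,3) = 220·84·1 = 18480
Total favorable: 203280
Total paths: 4^12 = 16777216
P = 203280/16777216 = 12705/1048576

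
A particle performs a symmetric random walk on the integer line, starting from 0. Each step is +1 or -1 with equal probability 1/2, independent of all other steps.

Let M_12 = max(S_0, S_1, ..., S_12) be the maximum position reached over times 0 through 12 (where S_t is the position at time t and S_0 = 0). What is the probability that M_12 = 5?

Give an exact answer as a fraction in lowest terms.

Answer: 55/1024

Derivation:
Let M_12 = max(S_0,...,S_12). Use the reflection principle: for j ≥ 1, #{paths with M_12 ≥ j} = #{S_12 ≥ j} + #{S_12 ≥ j+1}.
By reflection, #{M_12 ≥ 5} = #{S_12 ≥ 5} + #{S_12 ≥ 6} = 299 + 299 = 598.
#{M_12 ≥ 6} = #{S_12 ≥ 6} + #{S_12 ≥ 7} = 299 + 79 = 378.
#{M_12 = 5} = 598 - 378 = 220.
P(M_12 = 5) = 220/4096 = 55/1024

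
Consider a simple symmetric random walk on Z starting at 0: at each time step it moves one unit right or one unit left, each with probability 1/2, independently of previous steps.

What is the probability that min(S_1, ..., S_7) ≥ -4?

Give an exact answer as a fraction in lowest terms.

Let f(t,s) = #length-t paths at position s with S_1..S_t all ≥ -4.
f(t,s) = f(t-1,s-1) + f(t-1,s+1) for s ≥ -4; f(t,s) = 0 for s < -4.
t=0: f(0,0)=1
t=1: f(1,-1)=1 f(1,1)=1
t=2: f(2,-2)=1 f(2,0)=2 f(2,2)=1
t=3: f(3,-3)=1 f(3,-1)=3 f(3,1)=3 f(3,3)=1
t=4: f(4,-4)=1 f(4,-2)=4 f(4,0)=6 f(4,2)=4 f(4,4)=1
t=5: f(5,-3)=5 f(5,-1)=10 f(5,1)=10 f(5,3)=5 f(5,5)=1
t=6: f(6,-4)=5 f(6,-2)=15 f(6,0)=20 f(6,2)=15 f(6,4)=6 f(6,6)=1
t=7: f(7,-3)=20 f(7,-1)=35 f(7,1)=35 f(7,3)=21 f(7,5)=7 f(7,7)=1
Σ_s f(7,s) = 119
P = 119/128 = 119/128

Answer: 119/128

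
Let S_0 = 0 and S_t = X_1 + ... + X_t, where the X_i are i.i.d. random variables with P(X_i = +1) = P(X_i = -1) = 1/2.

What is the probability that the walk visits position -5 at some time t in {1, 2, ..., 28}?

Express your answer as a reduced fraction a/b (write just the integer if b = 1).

Count via complement. Let g(t,s) = #length-t paths at position s with S_1..S_t all ≠ -5.
g(t,s) = g(t-1,s-1) + g(t-1,s+1) for s ≠ -5; g(t,-5) = 0.
t=0: g(0,0)=1
t=1: g(1,-1)=1 g(1,1)=1
t=2: g(2,-2)=1 g(2,0)=2 g(2,2)=1
t=3: g(3,-3)=1 g(3,-1)=3 g(3,1)=3 g(3,3)=1
t=4: g(4,-4)=1 g(4,-2)=4 g(4,0)=6 g(4,2)=4 g(4,4)=1
t=5: g(5,-3)=5 g(5,-1)=10 g(5,1)=10 g(5,3)=5 g(5,5)=1
t=6: g(6,-4)=5 g(6,-2)=15 g(6,0)=20 g(6,2)=15 g(6,4)=6 g(6,6)=1
t=7: g(7,-3)=20 g(7,-1)=35 g(7,1)=35 g(7,3)=21 g(7,5)=7 g(7,7)=1
t=8: g(8,-4)=20 g(8,-2)=55 g(8,0)=70 g(8,2)=56 g(8,4)=28 g(8,6)=8 g(8,8)=1
t=9: g(9,-3)=75 g(9,-1)=125 g(9,1)=126 g(9,3)=84 g(9,5)=36 g(9,7)=9 g(9,9)=1
t=10: g(10,-4)=75 g(10,-2)=200 g(10,0)=251 g(10,2)=210 g(10,4)=120 g(10,6)=45 g(10,8)=10 g(10,10)=1
t=11: g(11,-3)=275 g(11,-1)=451 g(11,1)=461 g(11,3)=330 g(11,5)=165 g(11,7)=55 g(11,9)=11 g(11,11)=1
t=12: g(12,-4)=275 g(12,-2)=726 g(12,0)=912 g(12,2)=791 g(12,4)=495 g(12,6)=220 g(12,8)=66 g(12,10)=12 g(12,12)=1
t=13: g(13,-3)=1001 g(13,-1)=1638 g(13,1)=1703 g(13,3)=1286 g(13,5)=715 g(13,7)=286 g(13,9)=78 g(13,11)=13 g(13,13)=1
t=14: g(14,-4)=1001 g(14,-2)=2639 g(14,0)=3341 g(14,2)=2989 g(14,4)=2001 g(14,6)=1001 g(14,8)=364 g(14,10)=91 g(14,12)=14 g(14,14)=1
t=15: g(15,-3)=3640 g(15,-1)=5980 g(15,1)=6330 g(15,3)=4990 g(15,5)=3002 g(15,7)=1365 g(15,9)=455 g(15,11)=105 g(15,13)=15 g(15,15)=1
t=16: g(16,-4)=3640 g(16,-2)=9620 g(16,0)=12310 g(16,2)=11320 g(16,4)=7992 g(16,6)=4367 g(16,8)=1820 g(16,10)=560 g(16,12)=120 g(16,14)=16 g(16,16)=1
t=17: g(17,-3)=13260 g(17,-1)=21930 g(17,1)=23630 g(17,3)=19312 g(17,5)=12359 g(17,7)=6187 g(17,9)=2380 g(17,11)=680 g(17,13)=136 g(17,15)=17 g(17,17)=1
t=18: g(18,-4)=13260 g(18,-2)=35190 g(18,0)=45560 g(18,2)=42942 g(18,4)=31671 g(18,6)=18546 g(18,8)=8567 g(18,10)=3060 g(18,12)=816 g(18,14)=153 g(18,16)=18 g(18,18)=1
t=19: g(19,-3)=48450 g(19,-1)=80750 g(19,1)=88502 g(19,3)=74613 g(19,5)=50217 g(19,7)=27113 g(19,9)=11627 g(19,11)=3876 g(19,13)=969 g(19,15)=171 g(19,17)=19 g(19,19)=1
t=20: g(20,-4)=48450 g(20,-2)=129200 g(20,0)=169252 g(20,2)=163115 g(20,4)=124830 g(20,6)=77330 g(20,8)=38740 g(20,10)=15503 g(20,12)=4845 g(20,14)=1140 g(20,16)=190 g(20,18)=20 g(20,20)=1
t=21: g(21,-3)=177650 g(21,-1)=298452 g(21,1)=332367 g(21,3)=287945 g(21,5)=202160 g(21,7)=116070 g(21,9)=54243 g(21,11)=20348 g(21,13)=5985 g(21,15)=1330 g(21,17)=210 g(21,19)=21 g(21,21)=1
t=22: g(22,-4)=177650 g(22,-2)=476102 g(22,0)=630819 g(22,2)=620312 g(22,4)=490105 g(22,6)=318230 g(22,8)=170313 g(22,10)=74591 g(22,12)=26333 g(22,14)=7315 g(22,16)=1540 g(22,18)=231 g(22,20)=22 g(22,22)=1
t=23: g(23,-3)=653752 g(23,-1)=1106921 g(23,1)=1251131 g(23,3)=1110417 g(23,5)=808335 g(23,7)=488543 g(23,9)=244904 g(23,11)=100924 g(23,13)=33648 g(23,15)=8855 g(23,17)=1771 g(23,19)=253 g(23,21)=23 g(23,23)=1
t=24: g(24,-4)=653752 g(24,-2)=1760673 g(24,0)=2358052 g(24,2)=2361548 g(24,4)=1918752 g(24,6)=1296878 g(24,8)=733447 g(24,10)=345828 g(24,12)=134572 g(24,14)=42503 g(24,16)=10626 g(24,18)=2024 g(24,20)=276 g(24,22)=24 g(24,24)=1
t=25: g(25,-3)=2414425 g(25,-1)=4118725 g(25,1)=4719600 g(25,3)=4280300 g(25,5)=3215630 g(25,7)=2030325 g(25,9)=1079275 g(25,11)=480400 g(25,13)=177075 g(25,15)=53129 g(25,17)=12650 g(25,19)=2300 g(25,21)=300 g(25,23)=25 g(25,25)=1
t=26: g(26,-4)=2414425 g(26,-2)=6533150 g(26,0)=8838325 g(26,2)=8999900 g(26,4)=7495930 g(26,6)=5245955 g(26,8)=3109600 g(26,10)=1559675 g(26,12)=657475 g(26,14)=230204 g(26,16)=65779 g(26,18)=14950 g(26,20)=2600 g(26,22)=325 g(26,24)=26 g(26,26)=1
t=27: g(27,-3)=8947575 g(27,-1)=15371475 g(27,1)=17838225 g(27,3)=16495830 g(27,5)=12741885 g(27,7)=8355555 g(27,9)=4669275 g(27,11)=2217150 g(27,13)=887679 g(27,15)=295983 g(27,17)=80729 g(27,19)=17550 g(27,21)=2925 g(27,23)=351 g(27,25)=27 g(27,27)=1
t=28: g(28,-4)=8947575 g(28,-2)=24319050 g(28,0)=33209700 g(28,2)=34334055 g(28,4)=29237715 g(28,6)=21097440 g(28,8)=13024830 g(28,10)=6886425 g(28,12)=3104829 g(28,14)=1183662 g(28,16)=376712 g(28,18)=98279 g(28,20)=20475 g(28,22)=3276 g(28,24)=378 g(28,26)=28 g(28,28)=1
Paths never hitting -5: Σ_s g(28,s) = 175844430
Paths hitting -5: 2^28 - 175844430 = 92591026
P = 92591026/268435456 = 46295513/134217728

Answer: 46295513/134217728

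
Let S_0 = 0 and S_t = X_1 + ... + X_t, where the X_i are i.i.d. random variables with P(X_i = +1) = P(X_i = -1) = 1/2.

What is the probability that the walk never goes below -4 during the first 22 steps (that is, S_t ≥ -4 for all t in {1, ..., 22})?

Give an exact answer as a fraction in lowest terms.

Let f(t,s) = #length-t paths at position s with S_1..S_t all ≥ -4.
f(t,s) = f(t-1,s-1) + f(t-1,s+1) for s ≥ -4; f(t,s) = 0 for s < -4.
t=0: f(0,0)=1
t=1: f(1,-1)=1 f(1,1)=1
t=2: f(2,-2)=1 f(2,0)=2 f(2,2)=1
t=3: f(3,-3)=1 f(3,-1)=3 f(3,1)=3 f(3,3)=1
t=4: f(4,-4)=1 f(4,-2)=4 f(4,0)=6 f(4,2)=4 f(4,4)=1
t=5: f(5,-3)=5 f(5,-1)=10 f(5,1)=10 f(5,3)=5 f(5,5)=1
t=6: f(6,-4)=5 f(6,-2)=15 f(6,0)=20 f(6,2)=15 f(6,4)=6 f(6,6)=1
t=7: f(7,-3)=20 f(7,-1)=35 f(7,1)=35 f(7,3)=21 f(7,5)=7 f(7,7)=1
t=8: f(8,-4)=20 f(8,-2)=55 f(8,0)=70 f(8,2)=56 f(8,4)=28 f(8,6)=8 f(8,8)=1
t=9: f(9,-3)=75 f(9,-1)=125 f(9,1)=126 f(9,3)=84 f(9,5)=36 f(9,7)=9 f(9,9)=1
t=10: f(10,-4)=75 f(10,-2)=200 f(10,0)=251 f(10,2)=210 f(10,4)=120 f(10,6)=45 f(10,8)=10 f(10,10)=1
t=11: f(11,-3)=275 f(11,-1)=451 f(11,1)=461 f(11,3)=330 f(11,5)=165 f(11,7)=55 f(11,9)=11 f(11,11)=1
t=12: f(12,-4)=275 f(12,-2)=726 f(12,0)=912 f(12,2)=791 f(12,4)=495 f(12,6)=220 f(12,8)=66 f(12,10)=12 f(12,12)=1
t=13: f(13,-3)=1001 f(13,-1)=1638 f(13,1)=1703 f(13,3)=1286 f(13,5)=715 f(13,7)=286 f(13,9)=78 f(13,11)=13 f(13,13)=1
t=14: f(14,-4)=1001 f(14,-2)=2639 f(14,0)=3341 f(14,2)=2989 f(14,4)=2001 f(14,6)=1001 f(14,8)=364 f(14,10)=91 f(14,12)=14 f(14,14)=1
t=15: f(15,-3)=3640 f(15,-1)=5980 f(15,1)=6330 f(15,3)=4990 f(15,5)=3002 f(15,7)=1365 f(15,9)=455 f(15,11)=105 f(15,13)=15 f(15,15)=1
t=16: f(16,-4)=3640 f(16,-2)=9620 f(16,0)=12310 f(16,2)=11320 f(16,4)=7992 f(16,6)=4367 f(16,8)=1820 f(16,10)=560 f(16,12)=120 f(16,14)=16 f(16,16)=1
t=17: f(17,-3)=13260 f(17,-1)=21930 f(17,1)=23630 f(17,3)=19312 f(17,5)=12359 f(17,7)=6187 f(17,9)=2380 f(17,11)=680 f(17,13)=136 f(17,15)=17 f(17,17)=1
t=18: f(18,-4)=13260 f(18,-2)=35190 f(18,0)=45560 f(18,2)=42942 f(18,4)=31671 f(18,6)=18546 f(18,8)=8567 f(18,10)=3060 f(18,12)=816 f(18,14)=153 f(18,16)=18 f(18,18)=1
t=19: f(19,-3)=48450 f(19,-1)=80750 f(19,1)=88502 f(19,3)=74613 f(19,5)=50217 f(19,7)=27113 f(19,9)=11627 f(19,11)=3876 f(19,13)=969 f(19,15)=171 f(19,17)=19 f(19,19)=1
t=20: f(20,-4)=48450 f(20,-2)=129200 f(20,0)=169252 f(20,2)=163115 f(20,4)=124830 f(20,6)=77330 f(20,8)=38740 f(20,10)=15503 f(20,12)=4845 f(20,14)=1140 f(20,16)=190 f(20,18)=20 f(20,20)=1
t=21: f(21,-3)=177650 f(21,-1)=298452 f(21,1)=332367 f(21,3)=287945 f(21,5)=202160 f(21,7)=116070 f(21,9)=54243 f(21,11)=20348 f(21,13)=5985 f(21,15)=1330 f(21,17)=210 f(21,19)=21 f(21,21)=1
t=22: f(22,-4)=177650 f(22,-2)=476102 f(22,0)=630819 f(22,2)=620312 f(22,4)=490105 f(22,6)=318230 f(22,8)=170313 f(22,10)=74591 f(22,12)=26333 f(22,14)=7315 f(22,16)=1540 f(22,18)=231 f(22,20)=22 f(22,22)=1
Σ_s f(22,s) = 2993564
P = 2993564/4194304 = 748391/1048576

Answer: 748391/1048576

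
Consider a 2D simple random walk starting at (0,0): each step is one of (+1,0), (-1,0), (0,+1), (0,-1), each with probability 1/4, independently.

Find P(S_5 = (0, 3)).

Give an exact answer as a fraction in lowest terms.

Let h be the number of horizontal steps (so 5-h are vertical). To end at (0,3) need (h+0)/2 right-steps and ((5-h)+3)/2 up-steps.
Sum over h with 0 ≤ h ≤ 2, h ≡ 0 (mod 2), 5-h ≡ 1 (mod 2):
h=0: C(5,0)·C(0,0)·C(5,4) = 1·1·5 = 5
h=2: C(5,2)·C(2,1)·C(3,3) = 10·2·1 = 20
Total favorable: 25
Total paths: 4^5 = 1024
P = 25/1024 = 25/1024

Answer: 25/1024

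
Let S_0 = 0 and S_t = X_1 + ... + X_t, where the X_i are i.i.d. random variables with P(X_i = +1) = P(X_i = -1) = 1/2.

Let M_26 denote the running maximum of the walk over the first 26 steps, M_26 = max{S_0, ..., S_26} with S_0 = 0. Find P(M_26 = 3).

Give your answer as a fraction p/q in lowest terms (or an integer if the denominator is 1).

Answer: 482885/4194304

Derivation:
Let M_26 = max(S_0,...,S_26). Use the reflection principle: for j ≥ 1, #{paths with M_26 ≥ j} = #{S_26 ≥ j} + #{S_26 ≥ j+1}.
By reflection, #{M_26 ≥ 3} = #{S_26 ≥ 3} + #{S_26 ≥ 4} = 18696432 + 18696432 = 37392864.
#{M_26 ≥ 4} = #{S_26 ≥ 4} + #{S_26 ≥ 5} = 18696432 + 10970272 = 29666704.
#{M_26 = 3} = 37392864 - 29666704 = 7726160.
P(M_26 = 3) = 7726160/67108864 = 482885/4194304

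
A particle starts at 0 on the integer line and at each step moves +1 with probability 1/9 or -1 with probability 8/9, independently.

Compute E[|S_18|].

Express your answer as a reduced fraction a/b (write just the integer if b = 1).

Answer: 233480936419572866/16677181699666569

Derivation:
S_18 takes values m ≡ 0 (mod 2) with |m| ≤ 18; P(S_18=m) = C(18,(18+m)/2) · (1/9)^((18+m)/2) · (8/9)^((18-m)/2).
Distribution: P(S=-18)=18014398509481984/150094635296999121, P(S=-16)=4503599627370496/16677181699666569, P(S=-14)=4785074604081152/16677181699666569, P(S=-12)=9570149208162304/50031545098999707, P(S=-10)=1495335813775360/16677181699666569, P(S=-8)=523367534821376/16677181699666569, P(S=-6)=425236122042368/50031545098999707, P(S=-4)=30374008717312/16677181699666569, P(S=-2)=5220532748288/16677181699666569, P(S=0)=6525665935360/150094635296999121, P(S=2)=81570824192/16677181699666569, P(S=4)=7415529472/16677181699666569, P(S=6)=1622147072/50031545098999707, P(S=8)=31195136/16677181699666569, P(S=10)=1392640/16677181699666569, P(S=12)=139264/50031545098999707, P(S=14)=1088/16677181699666569, P(S=16)=16/16677181699666569, P(S=18)=1/150094635296999121
E[|S_18|] = Σ_m |m|·P(S_18=m) = 233480936419572866/16677181699666569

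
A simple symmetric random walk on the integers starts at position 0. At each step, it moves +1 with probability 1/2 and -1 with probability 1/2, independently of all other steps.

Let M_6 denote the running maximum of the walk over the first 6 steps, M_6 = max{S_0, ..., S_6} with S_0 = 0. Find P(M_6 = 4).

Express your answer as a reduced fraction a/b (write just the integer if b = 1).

Answer: 3/32

Derivation:
Let M_6 = max(S_0,...,S_6). Use the reflection principle: for j ≥ 1, #{paths with M_6 ≥ j} = #{S_6 ≥ j} + #{S_6 ≥ j+1}.
By reflection, #{M_6 ≥ 4} = #{S_6 ≥ 4} + #{S_6 ≥ 5} = 7 + 1 = 8.
#{M_6 ≥ 5} = #{S_6 ≥ 5} + #{S_6 ≥ 6} = 1 + 1 = 2.
#{M_6 = 4} = 8 - 2 = 6.
P(M_6 = 4) = 6/64 = 3/32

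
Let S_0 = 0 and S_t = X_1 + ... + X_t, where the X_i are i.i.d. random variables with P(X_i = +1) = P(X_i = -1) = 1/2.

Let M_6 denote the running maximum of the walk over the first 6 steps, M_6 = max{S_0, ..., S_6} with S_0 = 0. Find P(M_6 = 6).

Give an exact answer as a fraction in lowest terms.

Answer: 1/64

Derivation:
Let M_6 = max(S_0,...,S_6). Use the reflection principle: for j ≥ 1, #{paths with M_6 ≥ j} = #{S_6 ≥ j} + #{S_6 ≥ j+1}.
By reflection, #{M_6 ≥ 6} = #{S_6 ≥ 6} + #{S_6 ≥ 7} = 1 + 0 = 1.
#{M_6 ≥ 7} = #{S_6 ≥ 7} + #{S_6 ≥ 8} = 0 + 0 = 0.
#{M_6 = 6} = 1 - 0 = 1.
P(M_6 = 6) = 1/64 = 1/64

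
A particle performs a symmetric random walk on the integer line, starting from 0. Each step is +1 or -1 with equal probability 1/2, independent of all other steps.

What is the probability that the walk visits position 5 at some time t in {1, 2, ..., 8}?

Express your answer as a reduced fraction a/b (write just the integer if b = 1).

Count via complement. Let g(t,s) = #length-t paths at position s with S_1..S_t all ≠ 5.
g(t,s) = g(t-1,s-1) + g(t-1,s+1) for s ≠ 5; g(t,5) = 0.
t=0: g(0,0)=1
t=1: g(1,-1)=1 g(1,1)=1
t=2: g(2,-2)=1 g(2,0)=2 g(2,2)=1
t=3: g(3,-3)=1 g(3,-1)=3 g(3,1)=3 g(3,3)=1
t=4: g(4,-4)=1 g(4,-2)=4 g(4,0)=6 g(4,2)=4 g(4,4)=1
t=5: g(5,-5)=1 g(5,-3)=5 g(5,-1)=10 g(5,1)=10 g(5,3)=5
t=6: g(6,-6)=1 g(6,-4)=6 g(6,-2)=15 g(6,0)=20 g(6,2)=15 g(6,4)=5
t=7: g(7,-7)=1 g(7,-5)=7 g(7,-3)=21 g(7,-1)=35 g(7,1)=35 g(7,3)=20
t=8: g(8,-8)=1 g(8,-6)=8 g(8,-4)=28 g(8,-2)=56 g(8,0)=70 g(8,2)=55 g(8,4)=20
Paths never hitting 5: Σ_s g(8,s) = 238
Paths hitting 5: 2^8 - 238 = 18
P = 18/256 = 9/128

Answer: 9/128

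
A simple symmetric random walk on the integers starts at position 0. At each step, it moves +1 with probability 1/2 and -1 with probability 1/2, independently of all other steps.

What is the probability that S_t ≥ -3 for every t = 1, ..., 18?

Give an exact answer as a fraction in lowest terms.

Let f(t,s) = #length-t paths at position s with S_1..S_t all ≥ -3.
f(t,s) = f(t-1,s-1) + f(t-1,s+1) for s ≥ -3; f(t,s) = 0 for s < -3.
t=0: f(0,0)=1
t=1: f(1,-1)=1 f(1,1)=1
t=2: f(2,-2)=1 f(2,0)=2 f(2,2)=1
t=3: f(3,-3)=1 f(3,-1)=3 f(3,1)=3 f(3,3)=1
t=4: f(4,-2)=4 f(4,0)=6 f(4,2)=4 f(4,4)=1
t=5: f(5,-3)=4 f(5,-1)=10 f(5,1)=10 f(5,3)=5 f(5,5)=1
t=6: f(6,-2)=14 f(6,0)=20 f(6,2)=15 f(6,4)=6 f(6,6)=1
t=7: f(7,-3)=14 f(7,-1)=34 f(7,1)=35 f(7,3)=21 f(7,5)=7 f(7,7)=1
t=8: f(8,-2)=48 f(8,0)=69 f(8,2)=56 f(8,4)=28 f(8,6)=8 f(8,8)=1
t=9: f(9,-3)=48 f(9,-1)=117 f(9,1)=125 f(9,3)=84 f(9,5)=36 f(9,7)=9 f(9,9)=1
t=10: f(10,-2)=165 f(10,0)=242 f(10,2)=209 f(10,4)=120 f(10,6)=45 f(10,8)=10 f(10,10)=1
t=11: f(11,-3)=165 f(11,-1)=407 f(11,1)=451 f(11,3)=329 f(11,5)=165 f(11,7)=55 f(11,9)=11 f(11,11)=1
t=12: f(12,-2)=572 f(12,0)=858 f(12,2)=780 f(12,4)=494 f(12,6)=220 f(12,8)=66 f(12,10)=12 f(12,12)=1
t=13: f(13,-3)=572 f(13,-1)=1430 f(13,1)=1638 f(13,3)=1274 f(13,5)=714 f(13,7)=286 f(13,9)=78 f(13,11)=13 f(13,13)=1
t=14: f(14,-2)=2002 f(14,0)=3068 f(14,2)=2912 f(14,4)=1988 f(14,6)=1000 f(14,8)=364 f(14,10)=91 f(14,12)=14 f(14,14)=1
t=15: f(15,-3)=2002 f(15,-1)=5070 f(15,1)=5980 f(15,3)=4900 f(15,5)=2988 f(15,7)=1364 f(15,9)=455 f(15,11)=105 f(15,13)=15 f(15,15)=1
t=16: f(16,-2)=7072 f(16,0)=11050 f(16,2)=10880 f(16,4)=7888 f(16,6)=4352 f(16,8)=1819 f(16,10)=560 f(16,12)=120 f(16,14)=16 f(16,16)=1
t=17: f(17,-3)=7072 f(17,-1)=18122 f(17,1)=21930 f(17,3)=18768 f(17,5)=12240 f(17,7)=6171 f(17,9)=2379 f(17,11)=680 f(17,13)=136 f(17,15)=17 f(17,17)=1
t=18: f(18,-2)=25194 f(18,0)=40052 f(18,2)=40698 f(18,4)=31008 f(18,6)=18411 f(18,8)=8550 f(18,10)=3059 f(18,12)=816 f(18,14)=153 f(18,16)=18 f(18,18)=1
Σ_s f(18,s) = 167960
P = 167960/262144 = 20995/32768

Answer: 20995/32768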